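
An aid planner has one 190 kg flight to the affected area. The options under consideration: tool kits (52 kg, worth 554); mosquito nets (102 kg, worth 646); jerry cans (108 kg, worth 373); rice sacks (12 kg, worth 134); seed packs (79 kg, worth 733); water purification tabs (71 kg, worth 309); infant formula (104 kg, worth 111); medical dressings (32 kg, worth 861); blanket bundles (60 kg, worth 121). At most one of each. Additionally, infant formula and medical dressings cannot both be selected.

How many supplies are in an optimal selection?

4

The maximum people served within 190 kg is 2282.
For example tool kits + rice sacks + seed packs + medical dressings achieves it, using 175 kg.
Any selection reaching 2282 contains exactly 4 supplies.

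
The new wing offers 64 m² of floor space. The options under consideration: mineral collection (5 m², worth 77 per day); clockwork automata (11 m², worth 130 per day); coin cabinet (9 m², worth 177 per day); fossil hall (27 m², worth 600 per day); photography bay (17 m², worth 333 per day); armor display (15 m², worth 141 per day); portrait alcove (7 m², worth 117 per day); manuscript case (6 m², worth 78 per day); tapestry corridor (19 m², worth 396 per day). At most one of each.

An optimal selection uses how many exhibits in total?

The maximum expected visitors within 64 m² is 1329.
fossil hall + photography bay + tapestry corridor hits 1329 at 63 m².
Any selection reaching 1329 contains exactly 3 exhibits.

3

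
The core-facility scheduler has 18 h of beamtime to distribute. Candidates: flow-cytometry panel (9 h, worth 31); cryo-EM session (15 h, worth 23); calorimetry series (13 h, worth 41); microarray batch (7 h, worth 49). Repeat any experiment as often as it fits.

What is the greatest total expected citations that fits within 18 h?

Taking 2×microarray batch: 14 h used, 98 in expected citations.
The spare 4 h is too small for any remaining experiment, and no exchange beats 98.

98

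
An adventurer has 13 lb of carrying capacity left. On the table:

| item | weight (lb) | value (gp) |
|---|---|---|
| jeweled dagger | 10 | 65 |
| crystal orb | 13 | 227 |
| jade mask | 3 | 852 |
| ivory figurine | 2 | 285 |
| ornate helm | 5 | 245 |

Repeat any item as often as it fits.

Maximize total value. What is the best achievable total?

Ranking by ratio (value/lb): jade mask 284.00, ivory figurine 142.50, ornate helm 49.00.
Taking 4×jade mask: 12 lb used, 3408 in value.
No other feasible combination exceeds 3408.

3408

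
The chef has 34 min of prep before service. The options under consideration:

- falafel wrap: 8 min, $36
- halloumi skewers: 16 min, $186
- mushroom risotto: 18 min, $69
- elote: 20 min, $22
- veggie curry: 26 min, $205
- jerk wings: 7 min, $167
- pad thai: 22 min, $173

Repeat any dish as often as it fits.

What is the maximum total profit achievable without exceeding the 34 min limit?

By profit per min: jerk wings 23.86, halloumi skewers 11.62, veggie curry 7.88 lead.
The ratio ordering already packs tightly: 4×jerk wings, 28 min, 668.
Nothing else within 34 min beats 668.

668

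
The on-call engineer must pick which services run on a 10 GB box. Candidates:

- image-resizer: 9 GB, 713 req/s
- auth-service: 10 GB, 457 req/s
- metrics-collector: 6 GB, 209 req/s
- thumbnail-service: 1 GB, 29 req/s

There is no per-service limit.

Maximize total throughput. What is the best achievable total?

By throughput per GB: image-resizer 79.22, auth-service 45.70, metrics-collector 34.83 lead.
Taking image-resizer + thumbnail-service: 10 GB used, 742 in throughput.
No other feasible combination exceeds 742.

742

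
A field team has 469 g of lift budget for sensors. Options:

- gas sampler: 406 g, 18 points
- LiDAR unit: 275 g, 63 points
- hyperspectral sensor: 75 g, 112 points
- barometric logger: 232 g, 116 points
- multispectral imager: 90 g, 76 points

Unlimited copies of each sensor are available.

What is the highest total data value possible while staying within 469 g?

672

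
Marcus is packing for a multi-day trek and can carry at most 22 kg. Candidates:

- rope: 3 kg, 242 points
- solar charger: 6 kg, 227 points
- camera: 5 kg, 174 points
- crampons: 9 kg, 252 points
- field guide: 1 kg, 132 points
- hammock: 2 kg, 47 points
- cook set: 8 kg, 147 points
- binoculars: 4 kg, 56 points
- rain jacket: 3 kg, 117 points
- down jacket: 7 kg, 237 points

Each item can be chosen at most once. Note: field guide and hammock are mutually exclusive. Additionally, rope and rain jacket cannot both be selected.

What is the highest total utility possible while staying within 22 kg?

1012

Rope + solar charger + camera + field guide + down jacket uses 22 of the 22 kg and totals 1012.
No other feasible combination exceeds 1012.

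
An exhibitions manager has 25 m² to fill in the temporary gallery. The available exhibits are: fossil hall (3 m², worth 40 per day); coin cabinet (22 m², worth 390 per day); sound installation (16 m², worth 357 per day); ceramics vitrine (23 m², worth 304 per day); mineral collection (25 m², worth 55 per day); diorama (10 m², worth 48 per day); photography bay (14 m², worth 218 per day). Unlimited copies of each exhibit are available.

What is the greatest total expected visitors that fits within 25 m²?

477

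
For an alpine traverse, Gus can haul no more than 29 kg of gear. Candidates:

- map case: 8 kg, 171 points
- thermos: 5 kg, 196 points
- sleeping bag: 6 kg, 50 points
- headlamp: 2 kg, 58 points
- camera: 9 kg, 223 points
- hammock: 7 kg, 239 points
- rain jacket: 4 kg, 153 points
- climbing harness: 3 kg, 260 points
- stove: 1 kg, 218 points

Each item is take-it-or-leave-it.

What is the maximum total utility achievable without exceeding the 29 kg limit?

A density-first pass picks thermos + sleeping bag + headlamp + hammock + rain jacket + climbing harness + stove — 1174 at 28 kg.
Replace sleeping bag and headlamp with camera: the trade gains 115 net, giving 1289 at 29 kg.

1289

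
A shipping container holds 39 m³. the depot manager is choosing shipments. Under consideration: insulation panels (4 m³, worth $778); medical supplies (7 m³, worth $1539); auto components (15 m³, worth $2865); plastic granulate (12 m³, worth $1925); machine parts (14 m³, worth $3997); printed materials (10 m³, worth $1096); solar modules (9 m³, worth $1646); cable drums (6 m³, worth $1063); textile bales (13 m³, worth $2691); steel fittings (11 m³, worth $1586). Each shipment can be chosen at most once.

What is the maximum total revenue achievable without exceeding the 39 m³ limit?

Insulation panels + medical supplies + machine parts + textile bales uses 38 of the 39 m³ and totals 9005.
Nothing else within 39 m³ beats 9005.

9005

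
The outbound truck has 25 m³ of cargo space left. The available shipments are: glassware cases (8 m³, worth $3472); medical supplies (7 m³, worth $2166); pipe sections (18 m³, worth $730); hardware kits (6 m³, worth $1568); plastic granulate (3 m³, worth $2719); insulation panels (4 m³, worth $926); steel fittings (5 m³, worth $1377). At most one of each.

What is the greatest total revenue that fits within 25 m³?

Density check — plastic granulate 906.33, glassware cases 434.00, medical supplies 309.43 are the best per m³.
A density-first pass picks glassware cases + medical supplies + plastic granulate + steel fittings — 9734 at 23 m³.
The 5 m³ tied up in steel fittings is better spent on hardware kits — total rises to 9925 (24 m³).
Runner-up glassware cases + medical supplies + plastic granulate + steel fittings tops out at 9734.

9925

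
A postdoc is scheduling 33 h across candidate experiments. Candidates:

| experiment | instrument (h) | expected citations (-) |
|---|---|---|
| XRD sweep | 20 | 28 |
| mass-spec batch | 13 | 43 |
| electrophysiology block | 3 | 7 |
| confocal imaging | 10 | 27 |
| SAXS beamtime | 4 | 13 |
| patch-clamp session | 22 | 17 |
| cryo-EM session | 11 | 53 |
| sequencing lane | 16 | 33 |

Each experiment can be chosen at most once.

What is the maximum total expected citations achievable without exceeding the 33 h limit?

116

Taking mass-spec batch + electrophysiology block + SAXS beamtime + cryo-EM session: 31 h used, 116 in expected citations.
Nothing else within 33 h beats 116.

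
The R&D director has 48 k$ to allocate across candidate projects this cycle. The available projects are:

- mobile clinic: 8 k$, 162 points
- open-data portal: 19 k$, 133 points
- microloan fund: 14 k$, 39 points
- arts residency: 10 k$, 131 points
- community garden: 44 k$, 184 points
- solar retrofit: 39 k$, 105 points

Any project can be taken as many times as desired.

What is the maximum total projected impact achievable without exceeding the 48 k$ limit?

Best packing: 6×mobile clinic — 48 k$, 972 total.

972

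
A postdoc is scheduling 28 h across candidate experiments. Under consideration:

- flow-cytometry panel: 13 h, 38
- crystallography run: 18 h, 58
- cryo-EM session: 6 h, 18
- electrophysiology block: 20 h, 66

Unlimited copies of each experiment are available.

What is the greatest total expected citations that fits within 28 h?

84

Taking cryo-EM session + electrophysiology block: 26 h used, 84 in expected citations.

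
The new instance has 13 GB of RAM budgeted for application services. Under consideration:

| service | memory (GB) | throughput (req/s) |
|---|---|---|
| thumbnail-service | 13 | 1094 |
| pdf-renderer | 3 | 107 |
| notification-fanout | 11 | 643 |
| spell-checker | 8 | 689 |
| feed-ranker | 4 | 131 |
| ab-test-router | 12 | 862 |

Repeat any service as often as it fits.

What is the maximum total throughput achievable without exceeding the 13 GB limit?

1094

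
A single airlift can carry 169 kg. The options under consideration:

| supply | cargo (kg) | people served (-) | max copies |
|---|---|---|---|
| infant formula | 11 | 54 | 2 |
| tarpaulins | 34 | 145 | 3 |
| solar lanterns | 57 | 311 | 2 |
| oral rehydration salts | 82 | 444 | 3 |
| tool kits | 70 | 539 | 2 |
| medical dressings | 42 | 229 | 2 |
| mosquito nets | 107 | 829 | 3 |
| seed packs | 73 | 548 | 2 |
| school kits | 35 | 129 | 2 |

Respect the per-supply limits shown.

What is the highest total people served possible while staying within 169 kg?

Ranking by ratio (people served/kg): mosquito nets 7.75, tool kits 7.70, seed packs 7.51, solar lanterns 5.46.
A density-first pass picks solar lanterns + mosquito nets — 1140 at 164 kg.
Replace solar lanterns and mosquito nets with 2×infant formula + 2×seed packs: the trade gains 64 net, giving 1204 at 168 kg.
The spare 1 kg is too small for any remaining supply, and no exchange beats 1204.

1204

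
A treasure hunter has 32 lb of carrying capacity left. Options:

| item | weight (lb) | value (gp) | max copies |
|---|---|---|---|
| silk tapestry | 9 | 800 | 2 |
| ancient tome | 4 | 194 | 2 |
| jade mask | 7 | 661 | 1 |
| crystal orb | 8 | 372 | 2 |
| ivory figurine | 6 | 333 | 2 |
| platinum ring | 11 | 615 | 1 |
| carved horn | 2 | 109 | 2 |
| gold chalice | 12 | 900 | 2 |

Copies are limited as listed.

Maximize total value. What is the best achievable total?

A density-first pass picks 2×silk tapestry + jade mask + ivory figurine — 2594 at 31 lb.
The 13 lb tied up in jade mask and ivory figurine is better spent on carved horn + gold chalice — total rises to 2609 (32 lb).

2609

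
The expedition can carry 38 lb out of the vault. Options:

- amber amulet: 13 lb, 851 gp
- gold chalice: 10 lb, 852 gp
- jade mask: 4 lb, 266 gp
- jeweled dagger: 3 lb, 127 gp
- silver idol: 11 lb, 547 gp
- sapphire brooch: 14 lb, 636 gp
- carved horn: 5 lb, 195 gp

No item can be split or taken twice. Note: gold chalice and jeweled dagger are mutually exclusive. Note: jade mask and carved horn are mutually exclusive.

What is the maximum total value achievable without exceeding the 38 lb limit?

2516

Density check — gold chalice 85.20, jade mask 66.50, amber amulet 65.46, silver idol 49.73 are the best per lb.
Amber amulet + gold chalice + jade mask + silver idol uses 38 of the 38 lb and totals 2516.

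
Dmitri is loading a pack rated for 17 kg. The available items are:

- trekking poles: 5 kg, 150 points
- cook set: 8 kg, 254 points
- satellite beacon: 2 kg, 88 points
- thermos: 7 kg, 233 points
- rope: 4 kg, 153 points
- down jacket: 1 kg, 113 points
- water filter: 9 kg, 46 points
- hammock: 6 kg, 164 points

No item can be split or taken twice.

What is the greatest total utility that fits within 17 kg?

649

By utility per kg: down jacket 113.00, satellite beacon 44.00, rope 38.25, thermos 33.29 lead.
A density-first pass picks satellite beacon + thermos + rope + down jacket — 587 at 14 kg.
The 2 kg tied up in satellite beacon is better spent on trekking poles — total rises to 649 (17 kg).
An exhaustive check of the 256 subsets confirms 649.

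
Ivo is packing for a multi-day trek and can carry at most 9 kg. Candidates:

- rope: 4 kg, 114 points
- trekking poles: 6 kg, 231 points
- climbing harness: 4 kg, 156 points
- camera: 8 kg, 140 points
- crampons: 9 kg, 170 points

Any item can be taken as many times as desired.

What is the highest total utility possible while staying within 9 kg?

312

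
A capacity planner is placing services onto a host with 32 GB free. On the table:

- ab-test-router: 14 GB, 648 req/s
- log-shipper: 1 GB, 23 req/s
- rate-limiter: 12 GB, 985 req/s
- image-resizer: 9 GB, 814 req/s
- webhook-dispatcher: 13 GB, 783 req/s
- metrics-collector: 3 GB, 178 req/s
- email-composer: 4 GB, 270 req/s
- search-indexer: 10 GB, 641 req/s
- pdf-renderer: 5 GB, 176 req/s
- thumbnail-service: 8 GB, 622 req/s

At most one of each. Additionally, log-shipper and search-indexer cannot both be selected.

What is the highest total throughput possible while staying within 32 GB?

Ranking by ratio (throughput/GB): image-resizer 90.44, rate-limiter 82.08, thumbnail-service 77.75.
The ratio ordering already packs tightly: rate-limiter + image-resizer + metrics-collector + thumbnail-service, 32 GB, 2599.

2599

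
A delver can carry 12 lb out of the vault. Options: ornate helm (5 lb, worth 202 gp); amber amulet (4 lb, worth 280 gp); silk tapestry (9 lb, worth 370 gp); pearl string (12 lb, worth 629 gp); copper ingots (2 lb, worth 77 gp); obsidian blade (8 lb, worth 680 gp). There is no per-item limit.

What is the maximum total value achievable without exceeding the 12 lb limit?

960

The ratio ordering already packs tightly: amber amulet + obsidian blade, 12 lb, 960.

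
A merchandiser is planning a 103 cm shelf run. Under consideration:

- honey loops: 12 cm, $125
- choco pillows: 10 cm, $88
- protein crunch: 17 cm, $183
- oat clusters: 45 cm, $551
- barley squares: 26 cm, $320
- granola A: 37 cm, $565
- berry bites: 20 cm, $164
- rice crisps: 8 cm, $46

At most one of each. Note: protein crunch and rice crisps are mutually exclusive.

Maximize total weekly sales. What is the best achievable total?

A density-first pass picks honey loops + choco pillows + protein crunch + barley squares + granola A — 1281 at 102 cm.
Dropping honey loops and choco pillows and barley squares frees 48 cm; slotting in oat clusters (45 cm) lifts the total to 1299 at 99 cm.
An exhaustive check of the 256 subsets confirms 1299.

1299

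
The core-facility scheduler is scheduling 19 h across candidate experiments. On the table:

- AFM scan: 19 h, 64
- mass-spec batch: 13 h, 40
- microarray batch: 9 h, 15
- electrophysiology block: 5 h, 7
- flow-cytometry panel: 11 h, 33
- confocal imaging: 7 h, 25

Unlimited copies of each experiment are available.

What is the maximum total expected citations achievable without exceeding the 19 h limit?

64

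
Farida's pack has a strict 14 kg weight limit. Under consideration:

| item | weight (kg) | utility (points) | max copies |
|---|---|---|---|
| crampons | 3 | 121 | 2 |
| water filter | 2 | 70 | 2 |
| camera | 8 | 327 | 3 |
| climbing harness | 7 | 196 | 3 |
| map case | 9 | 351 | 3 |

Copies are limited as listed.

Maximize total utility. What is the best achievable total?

569

Taking 2×crampons + camera: 14 kg used, 569 in utility.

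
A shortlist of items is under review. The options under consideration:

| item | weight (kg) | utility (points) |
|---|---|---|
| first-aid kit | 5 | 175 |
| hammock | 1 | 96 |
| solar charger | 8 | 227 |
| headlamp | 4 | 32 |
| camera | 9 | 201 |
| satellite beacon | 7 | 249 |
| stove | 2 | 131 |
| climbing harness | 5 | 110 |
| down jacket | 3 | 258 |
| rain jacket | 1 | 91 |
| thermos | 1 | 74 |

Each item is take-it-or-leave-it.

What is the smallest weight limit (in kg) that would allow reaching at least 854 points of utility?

Minimise kg subject to total utility ≥ 854.
Taking hammock + satellite beacon + stove + down jacket + rain jacket + thermos gives 899 (≥ 854) for 15 kg.
Below 15 kg the best achievable stays under 854.

15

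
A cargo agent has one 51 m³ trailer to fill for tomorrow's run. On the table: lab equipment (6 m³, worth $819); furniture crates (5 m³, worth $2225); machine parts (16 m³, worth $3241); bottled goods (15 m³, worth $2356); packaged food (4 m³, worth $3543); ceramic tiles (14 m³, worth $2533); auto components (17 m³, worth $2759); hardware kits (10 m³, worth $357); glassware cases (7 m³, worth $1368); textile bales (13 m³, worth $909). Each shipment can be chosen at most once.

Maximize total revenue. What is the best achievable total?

By revenue per m³: packaged food 885.75, furniture crates 445.00, machine parts 202.56 lead.
Greedy by ratio would take furniture crates + machine parts + packaged food + ceramic tiles + glassware cases: 46 m³ used, total 12910.
The 14 m³ tied up in ceramic tiles is better spent on auto components — total rises to 13136 (49 m³).
Runner-up furniture crates + machine parts + packaged food + ceramic tiles + glassware cases tops out at 12910.

13136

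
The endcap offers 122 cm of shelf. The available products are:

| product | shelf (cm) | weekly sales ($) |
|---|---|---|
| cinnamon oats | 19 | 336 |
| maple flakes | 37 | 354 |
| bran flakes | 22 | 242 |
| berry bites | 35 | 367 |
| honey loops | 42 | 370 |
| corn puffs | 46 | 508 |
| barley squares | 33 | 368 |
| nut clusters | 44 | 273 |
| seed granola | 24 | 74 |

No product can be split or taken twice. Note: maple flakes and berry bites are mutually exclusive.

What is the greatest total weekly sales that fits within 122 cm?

1454

Density check — cinnamon oats 17.68, barley squares 11.15, corn puffs 11.04, bran flakes 11.00 are the best per cm.
Best packing: cinnamon oats + bran flakes + corn puffs + barley squares — 120 cm, 1454 total.
An exhaustive check of the 512 subsets confirms 1454.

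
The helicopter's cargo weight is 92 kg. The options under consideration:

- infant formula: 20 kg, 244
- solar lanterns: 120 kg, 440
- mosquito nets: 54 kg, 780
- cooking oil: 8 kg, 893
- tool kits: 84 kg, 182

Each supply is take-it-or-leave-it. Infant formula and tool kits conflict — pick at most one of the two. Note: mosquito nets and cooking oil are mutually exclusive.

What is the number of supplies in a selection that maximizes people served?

Optimal total is 1137.
infant formula + cooking oil hits 1137 at 28 kg.
All optima have 2 supplies.

2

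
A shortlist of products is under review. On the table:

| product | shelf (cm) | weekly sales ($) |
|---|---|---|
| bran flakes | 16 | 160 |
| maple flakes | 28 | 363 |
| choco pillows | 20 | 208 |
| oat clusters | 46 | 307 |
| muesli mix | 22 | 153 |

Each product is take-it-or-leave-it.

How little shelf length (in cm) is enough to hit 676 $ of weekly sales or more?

Look for the lowest-shelf combination reaching 676.
bran flakes + maple flakes + choco pillows reaches 731 using 64 cm.
Below 64 cm the best achievable stays under 676.

64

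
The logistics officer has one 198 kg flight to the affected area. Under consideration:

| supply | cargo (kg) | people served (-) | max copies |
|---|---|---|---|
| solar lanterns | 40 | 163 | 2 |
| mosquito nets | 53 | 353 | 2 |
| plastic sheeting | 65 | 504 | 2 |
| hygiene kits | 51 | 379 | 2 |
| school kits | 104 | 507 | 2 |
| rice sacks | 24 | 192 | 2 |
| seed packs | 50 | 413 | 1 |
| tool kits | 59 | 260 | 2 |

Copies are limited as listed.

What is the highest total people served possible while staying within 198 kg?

By people served per kg: seed packs 8.26, rice sacks 8.00, plastic sheeting 7.75 lead.
Greedy by ratio would take plastic sheeting + 2×rice sacks + seed packs: 163 kg used, total 1301.
Dropping rice sacks frees 24 kg; slotting in hygiene kits (51 kg) lifts the total to 1488 at 190 kg.

1488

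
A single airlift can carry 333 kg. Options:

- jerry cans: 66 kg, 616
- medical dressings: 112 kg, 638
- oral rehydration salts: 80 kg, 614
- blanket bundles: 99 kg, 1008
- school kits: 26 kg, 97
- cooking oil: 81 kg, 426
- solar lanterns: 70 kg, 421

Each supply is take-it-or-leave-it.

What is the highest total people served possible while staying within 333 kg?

2664

A density-first pass picks jerry cans + oral rehydration salts + blanket bundles + solar lanterns — 2659 at 315 kg.
Dropping solar lanterns frees 70 kg; slotting in cooking oil (81 kg) lifts the total to 2664 at 326 kg.
The closest alternative, jerry cans + oral rehydration salts + blanket bundles + solar lanterns, reaches only 2659.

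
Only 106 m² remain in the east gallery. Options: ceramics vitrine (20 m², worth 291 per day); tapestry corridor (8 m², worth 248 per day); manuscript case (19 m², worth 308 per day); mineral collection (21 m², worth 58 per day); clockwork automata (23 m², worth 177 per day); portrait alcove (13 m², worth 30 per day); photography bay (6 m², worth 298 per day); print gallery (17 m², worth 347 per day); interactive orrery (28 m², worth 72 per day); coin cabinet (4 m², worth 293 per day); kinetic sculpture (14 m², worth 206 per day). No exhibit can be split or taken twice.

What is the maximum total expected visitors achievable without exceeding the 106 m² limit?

Ranking by ratio (expected visitors/m²): coin cabinet 73.25, photography bay 49.67, tapestry corridor 31.00, print gallery 20.41.
Taking ceramics vitrine + tapestry corridor + manuscript case + portrait alcove + photography bay + print gallery + coin cabinet + kinetic sculpture: 101 m² used, 2021 in expected visitors.

2021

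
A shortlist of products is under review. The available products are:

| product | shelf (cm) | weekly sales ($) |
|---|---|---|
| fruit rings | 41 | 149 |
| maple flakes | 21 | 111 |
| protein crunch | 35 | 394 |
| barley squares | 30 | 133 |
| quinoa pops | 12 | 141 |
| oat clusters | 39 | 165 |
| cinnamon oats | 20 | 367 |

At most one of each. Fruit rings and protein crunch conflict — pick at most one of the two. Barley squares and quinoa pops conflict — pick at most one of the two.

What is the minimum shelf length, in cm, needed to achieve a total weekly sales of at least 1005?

88

Need the lightest bundle worth ≥ 1005.
maple flakes + protein crunch + quinoa pops + cinnamon oats: 1013 weekly sales at 88 cm.
Any bundle with less than 88 cm falls short of 1005.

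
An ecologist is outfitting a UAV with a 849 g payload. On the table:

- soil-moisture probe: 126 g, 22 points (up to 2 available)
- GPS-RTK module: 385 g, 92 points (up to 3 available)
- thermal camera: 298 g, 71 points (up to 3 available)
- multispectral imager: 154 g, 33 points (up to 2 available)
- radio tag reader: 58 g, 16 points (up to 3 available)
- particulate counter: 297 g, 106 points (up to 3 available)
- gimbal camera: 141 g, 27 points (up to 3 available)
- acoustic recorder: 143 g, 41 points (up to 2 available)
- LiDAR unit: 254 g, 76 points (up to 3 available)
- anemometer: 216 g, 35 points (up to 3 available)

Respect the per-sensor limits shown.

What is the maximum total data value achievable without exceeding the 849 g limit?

2×particulate counter + LiDAR unit uses 848 of the 849 g and totals 288.

288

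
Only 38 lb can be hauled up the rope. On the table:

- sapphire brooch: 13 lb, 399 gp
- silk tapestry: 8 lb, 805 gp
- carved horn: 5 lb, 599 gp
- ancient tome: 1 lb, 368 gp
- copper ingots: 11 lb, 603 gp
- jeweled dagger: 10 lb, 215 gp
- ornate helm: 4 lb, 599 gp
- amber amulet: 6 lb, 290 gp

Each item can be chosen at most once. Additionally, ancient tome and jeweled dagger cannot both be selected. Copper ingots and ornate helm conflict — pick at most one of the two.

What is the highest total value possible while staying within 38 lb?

Best packing: sapphire brooch + silk tapestry + carved horn + ancient tome + ornate helm + amber amulet — 37 lb, 3060 total.
Every other selection either busts 38 lb or breaks a pairing rule or fails to beat 3060.

3060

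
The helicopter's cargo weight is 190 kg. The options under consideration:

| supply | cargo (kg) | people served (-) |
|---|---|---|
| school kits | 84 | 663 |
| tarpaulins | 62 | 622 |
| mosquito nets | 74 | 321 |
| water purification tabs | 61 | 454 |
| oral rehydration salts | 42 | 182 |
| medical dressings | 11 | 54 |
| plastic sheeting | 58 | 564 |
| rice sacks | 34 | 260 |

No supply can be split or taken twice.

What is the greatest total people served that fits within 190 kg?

By people served per kg: tarpaulins 10.03, plastic sheeting 9.72, school kits 7.89 lead.
Taking the top-ratio supplies first gives tarpaulins + medical dressings + plastic sheeting + rice sacks for 1500 (165 kg).
Dropping medical dressings and rice sacks frees 45 kg; slotting in water purification tabs (61 kg) lifts the total to 1640 at 181 kg.
Every other selection either busts 190 kg or fails to beat 1640.

1640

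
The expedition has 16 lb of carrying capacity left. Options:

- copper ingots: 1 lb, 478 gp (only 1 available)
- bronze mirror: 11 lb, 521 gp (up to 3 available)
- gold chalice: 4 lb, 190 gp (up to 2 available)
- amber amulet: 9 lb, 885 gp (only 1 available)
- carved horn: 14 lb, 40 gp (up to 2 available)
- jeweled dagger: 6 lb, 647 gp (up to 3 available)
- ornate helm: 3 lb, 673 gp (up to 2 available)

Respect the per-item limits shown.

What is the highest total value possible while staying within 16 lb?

2709

The ratio heuristic lands on copper ingots + jeweled dagger + 2×ornate helm (2471) but leaves 3 lb idle.
Replace jeweled dagger with amber amulet: the trade gains 238 net, giving 2709 at 16 lb.
No other feasible combination exceeds 2709.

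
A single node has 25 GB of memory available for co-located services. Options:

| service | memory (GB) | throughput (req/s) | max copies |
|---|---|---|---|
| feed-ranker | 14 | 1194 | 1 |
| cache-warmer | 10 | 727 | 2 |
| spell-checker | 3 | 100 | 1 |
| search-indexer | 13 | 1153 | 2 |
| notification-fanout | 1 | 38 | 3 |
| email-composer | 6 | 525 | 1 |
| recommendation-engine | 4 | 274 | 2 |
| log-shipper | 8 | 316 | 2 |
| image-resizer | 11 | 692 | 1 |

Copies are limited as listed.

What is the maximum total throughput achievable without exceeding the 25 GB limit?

2031

Ranking by ratio (throughput/GB): search-indexer 88.69, email-composer 87.50, feed-ranker 85.29, cache-warmer 72.70.
Greedy by ratio would take search-indexer + 2×notification-fanout + email-composer + recommendation-engine: 25 GB used, total 2028.
Dropping search-indexer and notification-fanout frees 14 GB; slotting in feed-ranker (14 GB) lifts the total to 2031 at 25 GB.
Every other selection either busts 25 GB or exceeds an availability limit or fails to beat 2031.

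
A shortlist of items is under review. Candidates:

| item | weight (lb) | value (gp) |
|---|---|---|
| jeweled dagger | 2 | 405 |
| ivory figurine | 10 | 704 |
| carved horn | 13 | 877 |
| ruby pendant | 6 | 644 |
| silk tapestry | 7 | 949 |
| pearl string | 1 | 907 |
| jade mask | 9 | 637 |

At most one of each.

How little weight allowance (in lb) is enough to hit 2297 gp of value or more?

Need the lightest bundle worth ≥ 2297.
ruby pendant + silk tapestry + pearl string: 2500 value at 14 lb.
Below 14 lb the best achievable stays under 2297.

14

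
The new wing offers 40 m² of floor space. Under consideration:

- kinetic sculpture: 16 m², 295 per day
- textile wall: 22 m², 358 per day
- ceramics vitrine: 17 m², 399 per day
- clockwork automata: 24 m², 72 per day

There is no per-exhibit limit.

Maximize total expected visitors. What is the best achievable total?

798

Ranking by ratio (expected visitors/m²): ceramics vitrine 23.47, kinetic sculpture 18.44, textile wall 16.27.
Taking 2×ceramics vitrine: 34 m² used, 798 in expected visitors.
That's the maximum — no swap from here does better than 798.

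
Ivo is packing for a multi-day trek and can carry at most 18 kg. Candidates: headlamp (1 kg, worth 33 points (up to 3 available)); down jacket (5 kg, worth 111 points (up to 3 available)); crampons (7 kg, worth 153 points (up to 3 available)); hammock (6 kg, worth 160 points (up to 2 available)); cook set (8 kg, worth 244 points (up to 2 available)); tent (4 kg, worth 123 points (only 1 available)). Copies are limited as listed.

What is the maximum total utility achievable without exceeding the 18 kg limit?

Ranking by ratio (utility/kg): headlamp 33.00, tent 30.75, cook set 30.50.
Greedy by ratio would take 3×headlamp + cook set + tent: 15 kg used, total 466.
Dropping headlamp and tent frees 5 kg; slotting in cook set (8 kg) lifts the total to 554 at 18 kg.
That's the maximum — no swap from here does better than 554.

554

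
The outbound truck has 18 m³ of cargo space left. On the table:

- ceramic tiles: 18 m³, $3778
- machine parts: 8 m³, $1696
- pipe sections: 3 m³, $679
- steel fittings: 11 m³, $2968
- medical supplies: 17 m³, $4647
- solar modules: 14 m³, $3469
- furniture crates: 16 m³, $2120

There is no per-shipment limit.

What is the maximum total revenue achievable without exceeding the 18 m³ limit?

Ranking by ratio (revenue/m³): medical supplies 273.35, steel fittings 269.82, solar modules 247.79, pipe sections 226.33.
Best packing: medical supplies — 17 m³, 4647 total.
That's the maximum — no swap from here does better than 4647.

4647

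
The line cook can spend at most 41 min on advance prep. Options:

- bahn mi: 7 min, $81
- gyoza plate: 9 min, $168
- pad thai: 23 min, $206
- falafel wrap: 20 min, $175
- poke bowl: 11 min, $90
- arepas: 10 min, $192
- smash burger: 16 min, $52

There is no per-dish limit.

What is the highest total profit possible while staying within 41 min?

Taking 4×arepas: 40 min used, 768 in profit.
No other feasible combination exceeds 768.

768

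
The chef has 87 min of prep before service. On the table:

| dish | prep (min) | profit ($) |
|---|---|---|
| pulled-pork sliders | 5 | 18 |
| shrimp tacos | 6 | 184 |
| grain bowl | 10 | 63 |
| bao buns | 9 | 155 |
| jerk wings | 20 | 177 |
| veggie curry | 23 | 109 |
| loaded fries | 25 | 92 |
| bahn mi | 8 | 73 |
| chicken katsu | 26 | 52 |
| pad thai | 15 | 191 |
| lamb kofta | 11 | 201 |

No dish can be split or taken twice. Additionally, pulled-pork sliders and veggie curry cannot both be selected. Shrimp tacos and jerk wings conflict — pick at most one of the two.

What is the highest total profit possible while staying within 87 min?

Best packing: shrimp tacos + grain bowl + bao buns + veggie curry + bahn mi + pad thai + lamb kofta — 82 min, 976 total.

976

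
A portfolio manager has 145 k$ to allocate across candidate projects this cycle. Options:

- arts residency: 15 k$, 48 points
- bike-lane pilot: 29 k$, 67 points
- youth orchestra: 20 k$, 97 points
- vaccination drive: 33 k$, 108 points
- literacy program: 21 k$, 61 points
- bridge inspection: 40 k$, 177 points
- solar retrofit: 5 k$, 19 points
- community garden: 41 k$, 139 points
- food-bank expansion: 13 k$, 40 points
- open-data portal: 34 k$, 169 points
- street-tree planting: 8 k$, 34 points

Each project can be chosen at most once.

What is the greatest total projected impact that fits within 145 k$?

616

Taking the top-ratio projects first gives youth orchestra + vaccination drive + bridge inspection + solar retrofit + open-data portal + street-tree planting for 604 (140 k$).
Dropping vaccination drive and solar retrofit frees 38 k$; slotting in community garden (41 k$) lifts the total to 616 at 143 k$.
The closest alternative, youth orchestra + vaccination drive + bridge inspection + solar retrofit + food-bank expansion + open-data portal, reaches only 610.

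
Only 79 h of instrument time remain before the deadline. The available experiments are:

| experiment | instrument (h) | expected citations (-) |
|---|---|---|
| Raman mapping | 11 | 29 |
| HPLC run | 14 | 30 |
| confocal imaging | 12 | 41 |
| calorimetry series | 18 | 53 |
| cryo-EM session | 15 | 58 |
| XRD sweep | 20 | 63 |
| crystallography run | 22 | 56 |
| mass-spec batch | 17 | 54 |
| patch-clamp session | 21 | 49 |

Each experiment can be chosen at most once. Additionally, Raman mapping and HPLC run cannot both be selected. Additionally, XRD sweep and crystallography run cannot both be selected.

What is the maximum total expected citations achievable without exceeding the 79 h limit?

246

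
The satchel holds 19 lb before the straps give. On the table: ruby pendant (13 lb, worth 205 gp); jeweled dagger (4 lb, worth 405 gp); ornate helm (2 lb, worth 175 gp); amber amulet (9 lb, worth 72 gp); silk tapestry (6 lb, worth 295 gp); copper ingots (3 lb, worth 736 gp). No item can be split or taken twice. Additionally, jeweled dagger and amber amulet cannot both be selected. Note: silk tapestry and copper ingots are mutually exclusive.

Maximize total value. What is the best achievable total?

1316

By value per lb: copper ingots 245.33, jeweled dagger 101.25, ornate helm 87.50, silk tapestry 49.17 lead.
Taking jeweled dagger + ornate helm + copper ingots: 9 lb used, 1316 in value.
An exhaustive check of the 64 subsets confirms 1316.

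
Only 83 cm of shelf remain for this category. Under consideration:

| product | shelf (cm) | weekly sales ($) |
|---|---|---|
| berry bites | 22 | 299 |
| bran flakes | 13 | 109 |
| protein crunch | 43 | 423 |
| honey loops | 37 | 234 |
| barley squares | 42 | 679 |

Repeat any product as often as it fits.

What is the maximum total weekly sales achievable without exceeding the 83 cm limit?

Best packing: berry bites + bran flakes + barley squares — 77 cm, 1087 total.
Every other selection either busts 83 cm or fails to beat 1087.

1087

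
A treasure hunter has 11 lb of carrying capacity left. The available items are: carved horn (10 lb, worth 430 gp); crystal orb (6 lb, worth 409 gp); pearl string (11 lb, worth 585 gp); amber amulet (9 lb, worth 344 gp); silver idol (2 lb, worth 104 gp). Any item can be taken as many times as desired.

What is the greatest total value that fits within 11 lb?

Density check — crystal orb 68.17, pearl string 53.18, silver idol 52.00, carved horn 43.00 are the best per lb.
Best packing: crystal orb + 2×silver idol — 10 lb, 617 total.
The spare 1 lb is too small for any remaining item, and no exchange beats 617.

617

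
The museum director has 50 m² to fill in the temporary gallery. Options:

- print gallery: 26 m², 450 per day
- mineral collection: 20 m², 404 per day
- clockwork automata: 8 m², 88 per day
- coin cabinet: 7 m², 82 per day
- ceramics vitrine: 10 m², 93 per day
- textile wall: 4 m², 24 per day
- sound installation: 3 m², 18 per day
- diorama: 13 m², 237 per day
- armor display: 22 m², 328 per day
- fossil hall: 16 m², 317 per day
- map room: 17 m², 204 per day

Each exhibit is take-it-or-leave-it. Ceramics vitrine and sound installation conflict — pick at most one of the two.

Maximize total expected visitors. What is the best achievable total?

Taking mineral collection + diorama + fossil hall: 49 m² used, 958 in expected visitors.

958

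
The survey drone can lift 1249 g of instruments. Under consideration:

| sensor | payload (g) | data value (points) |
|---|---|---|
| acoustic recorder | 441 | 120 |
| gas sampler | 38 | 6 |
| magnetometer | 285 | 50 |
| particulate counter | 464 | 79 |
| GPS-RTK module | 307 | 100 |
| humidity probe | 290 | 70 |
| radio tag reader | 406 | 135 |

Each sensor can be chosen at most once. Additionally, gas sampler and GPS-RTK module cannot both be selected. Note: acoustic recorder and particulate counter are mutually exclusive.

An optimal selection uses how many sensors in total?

The maximum data value within 1249 g is 355.
acoustic recorder + GPS-RTK module + radio tag reader hits 355 at 1154 g.
Every optimal selection uses 3 sensors.

3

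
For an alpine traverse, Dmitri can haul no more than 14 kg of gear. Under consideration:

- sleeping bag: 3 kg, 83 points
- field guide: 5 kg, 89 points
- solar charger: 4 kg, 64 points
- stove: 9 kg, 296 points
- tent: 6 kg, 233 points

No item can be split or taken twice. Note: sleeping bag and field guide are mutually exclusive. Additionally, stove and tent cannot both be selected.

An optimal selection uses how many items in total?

2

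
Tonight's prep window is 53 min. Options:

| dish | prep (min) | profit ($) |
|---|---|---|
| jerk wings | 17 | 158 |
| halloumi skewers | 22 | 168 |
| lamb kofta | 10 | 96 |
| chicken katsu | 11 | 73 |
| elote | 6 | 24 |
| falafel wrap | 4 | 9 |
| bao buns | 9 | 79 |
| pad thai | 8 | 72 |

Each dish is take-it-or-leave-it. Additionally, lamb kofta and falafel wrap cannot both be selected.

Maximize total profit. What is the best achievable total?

430

A density-first pass picks jerk wings + lamb kofta + elote + bao buns + pad thai — 429 at 50 min.
The 8 min tied up in pad thai is better spent on chicken katsu — total rises to 430 (53 min).
Runner-up jerk wings + lamb kofta + elote + bao buns + pad thai tops out at 429.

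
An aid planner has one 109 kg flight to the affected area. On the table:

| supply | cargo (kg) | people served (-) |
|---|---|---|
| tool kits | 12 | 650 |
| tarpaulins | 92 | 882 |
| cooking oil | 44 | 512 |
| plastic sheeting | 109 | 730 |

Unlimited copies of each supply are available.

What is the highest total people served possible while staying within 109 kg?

5850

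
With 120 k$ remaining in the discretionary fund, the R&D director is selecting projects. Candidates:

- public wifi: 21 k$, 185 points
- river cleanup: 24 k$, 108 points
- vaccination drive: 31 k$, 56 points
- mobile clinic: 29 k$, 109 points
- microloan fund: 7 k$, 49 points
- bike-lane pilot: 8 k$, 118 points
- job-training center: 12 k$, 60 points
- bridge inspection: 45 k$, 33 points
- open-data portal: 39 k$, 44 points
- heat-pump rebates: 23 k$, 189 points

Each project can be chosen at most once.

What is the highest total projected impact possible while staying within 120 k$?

A density-first pass picks public wifi + river cleanup + microloan fund + bike-lane pilot + job-training center + heat-pump rebates — 709 at 95 k$.
The 7 k$ tied up in microloan fund is better spent on mobile clinic — total rises to 769 (117 k$).
Every other selection either busts 120 k$ or fails to beat 769.

769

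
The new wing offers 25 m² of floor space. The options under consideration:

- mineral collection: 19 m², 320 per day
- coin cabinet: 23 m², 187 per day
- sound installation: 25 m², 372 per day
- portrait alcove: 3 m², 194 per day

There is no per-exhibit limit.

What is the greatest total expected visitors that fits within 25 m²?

Best packing: 8×portrait alcove — 24 m², 1552 total.
That's the maximum — no swap from here does better than 1552.

1552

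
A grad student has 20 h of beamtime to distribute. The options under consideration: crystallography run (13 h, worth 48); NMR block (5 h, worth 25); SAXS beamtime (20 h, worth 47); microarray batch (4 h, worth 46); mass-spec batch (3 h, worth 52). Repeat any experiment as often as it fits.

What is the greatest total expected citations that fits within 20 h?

By expected citations per h: mass-spec batch 17.33, microarray batch 11.50, NMR block 5.00 lead.
Best packing: 6×mass-spec batch — 18 h, 312 total.

312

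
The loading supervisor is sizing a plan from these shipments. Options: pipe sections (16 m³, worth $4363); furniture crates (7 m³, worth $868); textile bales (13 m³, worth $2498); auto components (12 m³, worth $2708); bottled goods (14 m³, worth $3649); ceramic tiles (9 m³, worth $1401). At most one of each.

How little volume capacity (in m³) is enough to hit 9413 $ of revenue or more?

Look for the lowest-volume combination reaching 9413.
Taking pipe sections + bottled goods + ceramic tiles gives 9413 (≥ 9413) for 39 m³.
No combination under 39 m³ hits 9413.

39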